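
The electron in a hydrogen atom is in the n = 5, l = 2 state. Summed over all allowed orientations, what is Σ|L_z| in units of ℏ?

The allowed m_l values are -2, -1, 0, 1, 2.
Σ|m_l| = 2·2(2+1)/2 = 6.

Σ|L_z| = 6 ℏ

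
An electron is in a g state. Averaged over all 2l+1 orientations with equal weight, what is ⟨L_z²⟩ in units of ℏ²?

G corresponds to l = 4.
m_l runs from −4 to 4, i.e. {-4, -3, -2, -1, 0, 1, 2, 3, 4}.
⟨L_z²⟩ = ℏ²·l(l+1)/3 = 6.667ℏ².

⟨L_z²⟩ = 6.667 ℏ²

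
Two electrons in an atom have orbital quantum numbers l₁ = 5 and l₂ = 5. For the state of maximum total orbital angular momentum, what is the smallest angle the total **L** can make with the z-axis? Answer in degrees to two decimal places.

L runs from |5 − 5| = 0 to 5 + 5 = 10.
Allowed values: L = 0, 1, 2, 3, 4, 5, 6, 7, 8, 9, 10.
The maximum is L = 10, with |L_tot| = ℏ√(10·11) = √110 ℏ.
The minimum angle with z is arccos(10/√110) ≈ 17.55°.

θ_min ≈ 17.55°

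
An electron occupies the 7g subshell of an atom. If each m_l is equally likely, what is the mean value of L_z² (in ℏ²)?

⟨L_z²⟩ = 6.667 ℏ²

7g means n = 7, l = 4.
The allowed m_l values are -4, -3, -2, -1, 0, 1, 2, 3, 4.
⟨L_z²⟩ = ℏ²·(Σ m_l²)/(2l+1) = ℏ²·60/9 = 6.667ℏ².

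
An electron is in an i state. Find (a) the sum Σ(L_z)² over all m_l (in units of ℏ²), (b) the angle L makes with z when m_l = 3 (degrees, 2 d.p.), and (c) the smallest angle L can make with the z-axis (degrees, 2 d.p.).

An i state has l = 6.
Σ m_l² = 182, so Σ(L_z)² = 182 ℏ².
For m_l = 3: cos θ = 3/√42, θ ≈ 62.42°.
cos θ_min = 6/√42, so θ_min ≈ 22.21°.

Σ(L_z)² = 182 ℏ²; θ(m_l=3) ≈ 62.42°; θ_min ≈ 22.21°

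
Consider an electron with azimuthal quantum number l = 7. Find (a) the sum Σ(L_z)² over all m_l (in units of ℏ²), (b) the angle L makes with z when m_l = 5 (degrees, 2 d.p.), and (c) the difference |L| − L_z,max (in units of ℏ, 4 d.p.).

Σ m_l² = 280, so Σ(L_z)² = 280 ℏ².
For m_l = 5: cos θ = 5/√56, θ ≈ 48.08°.
|L| − L_z,max = (2√14 − 7)ℏ ≈ 0.4833ℏ.

Σ(L_z)² = 280 ℏ²; θ(m_l=5) ≈ 48.08°; |L|−L_z,max ≈ 0.4833ℏ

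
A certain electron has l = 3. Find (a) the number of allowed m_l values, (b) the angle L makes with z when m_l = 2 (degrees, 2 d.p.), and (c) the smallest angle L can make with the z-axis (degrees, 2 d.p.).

7 values; θ(m_l=2) ≈ 54.74°; θ_min ≈ 30.00°

There are 2l+1 = 7 values of m_l.
For m_l = 2: cos θ = 2/√12, θ ≈ 54.74°.
cos θ_min = 3/√12, so θ_min ≈ 30.00°.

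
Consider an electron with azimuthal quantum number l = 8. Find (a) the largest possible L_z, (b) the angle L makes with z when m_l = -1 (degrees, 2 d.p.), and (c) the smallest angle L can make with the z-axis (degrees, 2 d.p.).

L_z,max = lℏ = 8ℏ.
For m_l = -1: cos θ = -1/√72, θ ≈ 96.77°.
cos θ_min = 8/√72, so θ_min ≈ 19.47°.

L_z,max = 8ℏ; θ(m_l=-1) ≈ 96.77°; θ_min ≈ 19.47°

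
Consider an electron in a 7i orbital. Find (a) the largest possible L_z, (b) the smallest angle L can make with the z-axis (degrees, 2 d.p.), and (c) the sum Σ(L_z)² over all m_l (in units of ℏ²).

The 7i subshell has l = 6.
L_z,max = lℏ = 6ℏ.
cos θ_min = 6/√42, so θ_min ≈ 22.21°.
Σ m_l² = 182, so Σ(L_z)² = 182 ℏ².

L_z,max = 6ℏ; θ_min ≈ 22.21°; Σ(L_z)² = 182 ℏ²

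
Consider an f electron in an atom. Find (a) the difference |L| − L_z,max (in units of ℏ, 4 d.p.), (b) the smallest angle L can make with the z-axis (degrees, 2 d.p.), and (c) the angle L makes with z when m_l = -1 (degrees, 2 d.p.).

|L|−L_z,max ≈ 0.4641ℏ; θ_min ≈ 30.00°; θ(m_l=-1) ≈ 106.78°

An f state has l = 3.
|L| − L_z,max = (2√3 − 3)ℏ ≈ 0.4641ℏ.
cos θ_min = 3/√12, so θ_min ≈ 30.00°.
For m_l = -1: cos θ = -1/√12, θ ≈ 106.78°.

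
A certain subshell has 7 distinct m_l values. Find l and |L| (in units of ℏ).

2l + 1 = 7 ⇒ l = 3.
Then |L| = √(l(l+1)) ℏ = 2√3 ℏ.

l = 3, |L| = 2√3 ℏ ≈ 3.464ℏ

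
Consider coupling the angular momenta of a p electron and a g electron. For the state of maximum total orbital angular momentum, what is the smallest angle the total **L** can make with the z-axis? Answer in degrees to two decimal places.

θ_min ≈ 24.09°

The total orbital quantum number L ranges from |l₁ − l₂| to l₁ + l₂ in integer steps.
Allowed values: L = 3, 4, 5.
The maximum is L = 5, with |L_tot| = ℏ√(5·6) = √30 ℏ.
The minimum angle with z is arccos(5/√30) ≈ 24.09°.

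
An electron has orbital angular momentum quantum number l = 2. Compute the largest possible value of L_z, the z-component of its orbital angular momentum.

L_z = m_l ℏ with m_l ∈ {−2, …, 2}; the maximum is m_l = 2.

L_z,max = 2ℏ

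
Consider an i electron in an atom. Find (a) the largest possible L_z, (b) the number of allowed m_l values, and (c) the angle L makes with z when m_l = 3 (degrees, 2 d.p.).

For an i orbital, l = 6.
L_z,max = lℏ = 6ℏ.
There are 2l+1 = 13 values of m_l.
For m_l = 3: cos θ = 3/√42, θ ≈ 62.42°.

L_z,max = 6ℏ; 13 values; θ(m_l=3) ≈ 62.42°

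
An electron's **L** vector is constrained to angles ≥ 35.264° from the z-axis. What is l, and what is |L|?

At minimum angle, m_l = l, so cos θ = l/√(l(l+1)); cos²θ = l/(l+1) = 0.6667.
Thus l = 0.6667/(1 − 0.6667) ≈ 2.
Then |L| = ℏ√(2·3) = √6 ℏ.

l = 2, |L| = √6 ℏ ≈ 2.449ℏ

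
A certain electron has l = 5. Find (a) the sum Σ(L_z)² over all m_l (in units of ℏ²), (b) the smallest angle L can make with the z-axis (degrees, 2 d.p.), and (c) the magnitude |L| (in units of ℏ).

Σ(L_z)² = 110 ℏ²; θ_min ≈ 24.09°; |L| = √30 ℏ ≈ 5.477ℏ

Σ m_l² = 110, so Σ(L_z)² = 110 ℏ².
cos θ_min = 5/√30, so θ_min ≈ 24.09°.
|L| = ℏ√(5·6) = √30 ℏ ≈ 5.477ℏ.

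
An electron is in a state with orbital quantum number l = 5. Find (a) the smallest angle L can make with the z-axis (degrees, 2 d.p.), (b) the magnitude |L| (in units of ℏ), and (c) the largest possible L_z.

θ_min ≈ 24.09°; |L| = √30 ℏ ≈ 5.477ℏ; L_z,max = 5ℏ

cos θ_min = 5/√30, so θ_min ≈ 24.09°.
|L| = ℏ√(5·6) = √30 ℏ ≈ 5.477ℏ.
L_z,max = lℏ = 5ℏ.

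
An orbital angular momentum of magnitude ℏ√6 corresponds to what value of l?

(|L|/ℏ)² = l(l+1) = 6.
Solving: l = 2.

l = 2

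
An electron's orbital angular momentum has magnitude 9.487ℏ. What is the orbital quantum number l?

(|L|/ℏ)² = l(l+1) = 90.
The positive root is l = 9.

l = 9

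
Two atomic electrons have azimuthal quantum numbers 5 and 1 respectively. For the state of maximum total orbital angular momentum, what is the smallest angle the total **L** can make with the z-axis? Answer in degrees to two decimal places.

θ_min ≈ 22.21°

The total orbital quantum number L ranges from |l₁ − l₂| to l₁ + l₂ in integer steps.
L ∈ {4, 5, 6}.
The maximum is L = 6, with |L_tot| = ℏ√(6·7) = √42 ℏ.
The minimum angle with z is arccos(6/√42) ≈ 22.21°.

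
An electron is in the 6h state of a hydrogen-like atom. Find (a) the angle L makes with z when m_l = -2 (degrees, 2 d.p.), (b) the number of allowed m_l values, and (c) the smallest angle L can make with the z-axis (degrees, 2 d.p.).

θ(m_l=-2) ≈ 111.42°; 11 values; θ_min ≈ 24.09°

6h means n = 6, l = 5.
For m_l = -2: cos θ = -2/√30, θ ≈ 111.42°.
There are 2l+1 = 11 values of m_l.
cos θ_min = 5/√30, so θ_min ≈ 24.09°.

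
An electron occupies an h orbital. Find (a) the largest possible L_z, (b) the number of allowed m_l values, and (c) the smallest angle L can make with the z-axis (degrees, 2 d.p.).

The letter h corresponds to l = 5.
L_z,max = lℏ = 5ℏ.
There are 2l+1 = 11 values of m_l.
cos θ_min = 5/√30, so θ_min ≈ 24.09°.

L_z,max = 5ℏ; 11 values; θ_min ≈ 24.09°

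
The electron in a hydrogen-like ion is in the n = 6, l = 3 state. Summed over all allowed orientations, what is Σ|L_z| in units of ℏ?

Σ|L_z| = 12 ℏ

m_l runs from −3 to 3, i.e. {-3, -2, -1, 0, 1, 2, 3}.
Σ|m_l| = 2(1+2+…+3) = 12.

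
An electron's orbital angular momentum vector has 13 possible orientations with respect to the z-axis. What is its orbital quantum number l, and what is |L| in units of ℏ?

l = 6, |L| = √42 ℏ ≈ 6.481ℏ

2l + 1 = 13 ⇒ l = 6.
|L| = ℏ√(l(l+1)) = ℏ√(6·7) = √42 ℏ.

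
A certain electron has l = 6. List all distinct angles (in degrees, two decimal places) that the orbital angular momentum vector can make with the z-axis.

θ ∈ {22.21°, 39.51°, 51.89°, 62.42°, 72.02°, 81.12°, 90.00°, 98.88°, 107.98°, 117.58°, 128.11°, 140.49°, 157.79°}

|L| = ℏ√(l(l+1)) = √42 ℏ.
cos θ = m_l/√42 for each m_l ∈ {-6, -5, -4, -3, -2, -1, 0, 1, 2, 3, 4, 5, 6}.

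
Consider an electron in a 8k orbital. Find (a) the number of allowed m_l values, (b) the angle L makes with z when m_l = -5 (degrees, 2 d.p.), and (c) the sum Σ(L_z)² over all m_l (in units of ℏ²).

8k means n = 8, l = 7.
There are 2l+1 = 15 values of m_l.
For m_l = -5: cos θ = -5/√56, θ ≈ 131.92°.
Σ m_l² = 280, so Σ(L_z)² = 280 ℏ².

15 values; θ(m_l=-5) ≈ 131.92°; Σ(L_z)² = 280 ℏ²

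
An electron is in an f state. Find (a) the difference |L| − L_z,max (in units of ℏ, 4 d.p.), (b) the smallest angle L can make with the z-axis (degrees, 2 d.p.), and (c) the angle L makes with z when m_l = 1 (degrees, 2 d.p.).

For an f orbital, l = 3.
|L| − L_z,max = (2√3 − 3)ℏ ≈ 0.4641ℏ.
cos θ_min = 3/√12, so θ_min ≈ 30.00°.
For m_l = 1: cos θ = 1/√12, θ ≈ 73.22°.

|L|−L_z,max ≈ 0.4641ℏ; θ_min ≈ 30.00°; θ(m_l=1) ≈ 73.22°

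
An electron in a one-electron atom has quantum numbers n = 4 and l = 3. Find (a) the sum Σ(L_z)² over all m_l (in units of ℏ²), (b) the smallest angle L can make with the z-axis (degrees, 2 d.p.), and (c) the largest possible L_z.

Σ(L_z)² = 28 ℏ²; θ_min ≈ 30.00°; L_z,max = 3ℏ

Σ m_l² = 28, so Σ(L_z)² = 28 ℏ².
cos θ_min = 3/√12, so θ_min ≈ 30.00°.
L_z,max = lℏ = 3ℏ.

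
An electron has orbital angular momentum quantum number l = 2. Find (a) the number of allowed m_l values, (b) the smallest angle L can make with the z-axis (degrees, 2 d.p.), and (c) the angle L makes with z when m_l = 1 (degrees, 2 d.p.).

There are 2l+1 = 5 values of m_l.
cos θ_min = 2/√6, so θ_min ≈ 35.26°.
For m_l = 1: cos θ = 1/√6, θ ≈ 65.91°.

5 values; θ_min ≈ 35.26°; θ(m_l=1) ≈ 65.91°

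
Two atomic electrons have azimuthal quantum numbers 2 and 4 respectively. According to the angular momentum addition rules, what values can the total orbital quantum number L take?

L = 2, 3, 4, 5, 6

By the triangle rule, |l₁ − l₂| ≤ L ≤ l₁ + l₂.
So L can be 2, 3, 4, 5, 6.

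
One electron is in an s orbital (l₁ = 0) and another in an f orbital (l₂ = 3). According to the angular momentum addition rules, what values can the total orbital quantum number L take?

By the triangle rule, |l₁ − l₂| ≤ L ≤ l₁ + l₂.
So L can be 3.

L = 3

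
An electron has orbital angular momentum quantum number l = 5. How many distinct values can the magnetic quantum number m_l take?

The number of m_l values is 2l + 1 = 2·5 + 1 = 11.

11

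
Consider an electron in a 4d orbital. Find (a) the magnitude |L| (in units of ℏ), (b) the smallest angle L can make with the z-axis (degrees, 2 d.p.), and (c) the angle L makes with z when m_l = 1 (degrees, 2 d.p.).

The 4d subshell has l = 2.
|L| = ℏ√(2·3) = √6 ℏ ≈ 2.449ℏ.
cos θ_min = 2/√6, so θ_min ≈ 35.26°.
For m_l = 1: cos θ = 1/√6, θ ≈ 65.91°.

|L| = √6 ℏ ≈ 2.449ℏ; θ_min ≈ 35.26°; θ(m_l=1) ≈ 65.91°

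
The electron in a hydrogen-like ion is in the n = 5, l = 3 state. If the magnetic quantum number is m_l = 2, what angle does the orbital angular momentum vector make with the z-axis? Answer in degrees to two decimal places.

θ ≈ 54.74°

|L| = √(l(l+1)) ℏ = 2√3 ℏ.
L_z = m_l ℏ = 2ℏ.
cos θ = L_z/|L| = 2/√12, so θ ≈ 54.74°.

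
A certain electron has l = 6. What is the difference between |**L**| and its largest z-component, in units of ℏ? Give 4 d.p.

|L| = √42 ℏ ≈ 6.4807ℏ, while L_z,max = lℏ = 6ℏ.
The difference is (√42 − 6)ℏ ≈ 0.4807ℏ.

|L| − L_z,max ≈ 0.4807ℏ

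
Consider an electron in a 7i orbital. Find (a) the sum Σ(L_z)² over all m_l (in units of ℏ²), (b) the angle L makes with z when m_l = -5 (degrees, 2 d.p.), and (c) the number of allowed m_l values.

The 7i subshell has l = 6.
Σ m_l² = 182, so Σ(L_z)² = 182 ℏ².
For m_l = -5: cos θ = -5/√42, θ ≈ 140.49°.
There are 2l+1 = 13 values of m_l.

Σ(L_z)² = 182 ℏ²; θ(m_l=-5) ≈ 140.49°; 13 values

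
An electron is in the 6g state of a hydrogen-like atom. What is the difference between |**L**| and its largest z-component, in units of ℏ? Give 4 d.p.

The 6g subshell has l = 4.
|L| = 2√5 ℏ ≈ 4.4721ℏ, while L_z,max = lℏ = 4ℏ.
The difference is (2√5 − 4)ℏ ≈ 0.4721ℏ.

|L| − L_z,max ≈ 0.4721ℏ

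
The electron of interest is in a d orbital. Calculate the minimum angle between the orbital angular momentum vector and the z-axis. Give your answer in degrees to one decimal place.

θ_min ≈ 35.3°

The letter d corresponds to l = 2.
|L| = ℏ√(l(l+1)) = √6 ℏ.
The smallest angle corresponds to the largest L_z, i.e. m_l = l = 2, giving L_z = 2ℏ.
cos θ_min = 2/√6, so θ_min ≈ 35.3°.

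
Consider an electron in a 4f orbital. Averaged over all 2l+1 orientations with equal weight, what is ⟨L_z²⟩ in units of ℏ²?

⟨L_z²⟩ = 4 ℏ²

4f means n = 4, l = 3.
The allowed m_l values are -3, -2, -1, 0, 1, 2, 3.
⟨L_z²⟩ = ℏ²·l(l+1)/3 = 4ℏ².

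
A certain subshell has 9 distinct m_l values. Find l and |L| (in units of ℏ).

l = 4, |L| = 2√5 ℏ ≈ 4.472ℏ

Since there are 2l+1 = 9 values of m_l, l = 4.
|L| = ℏ√(l(l+1)) = ℏ√(4·5) = 2√5 ℏ.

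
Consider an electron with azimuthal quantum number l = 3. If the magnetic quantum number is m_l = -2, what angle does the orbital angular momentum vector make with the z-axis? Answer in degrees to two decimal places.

θ ≈ 125.26°

|L| = √(l(l+1)) ℏ = 2√3 ℏ.
L_z = m_l ℏ = −2ℏ.
cos θ = L_z/|L| = -2/√12, so θ ≈ 125.26°.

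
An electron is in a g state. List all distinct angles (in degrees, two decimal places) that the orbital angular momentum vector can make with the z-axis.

A g state has l = 4.
|L| = ℏ√(l(l+1)) = 2√5 ℏ.
cos θ = m_l/√20 for each m_l ∈ {-4, -3, -2, -1, 0, 1, 2, 3, 4}.

θ ∈ {26.57°, 47.87°, 63.43°, 77.08°, 90.00°, 102.92°, 116.57°, 132.13°, 153.43°}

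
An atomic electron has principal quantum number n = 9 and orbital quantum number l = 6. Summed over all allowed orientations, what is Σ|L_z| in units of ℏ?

m_l ∈ {-6, -5, -4, -3, -2, -1, 0, 1, 2, 3, 4, 5, 6}.
Σ|m_l| = 2(1+2+…+6) = 42.

Σ|L_z| = 42 ℏ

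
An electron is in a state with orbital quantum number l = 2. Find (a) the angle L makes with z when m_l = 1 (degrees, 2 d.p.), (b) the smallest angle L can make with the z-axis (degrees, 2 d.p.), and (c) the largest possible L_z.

θ(m_l=1) ≈ 65.91°; θ_min ≈ 35.26°; L_z,max = 2ℏ

For m_l = 1: cos θ = 1/√6, θ ≈ 65.91°.
cos θ_min = 2/√6, so θ_min ≈ 35.26°.
L_z,max = lℏ = 2ℏ.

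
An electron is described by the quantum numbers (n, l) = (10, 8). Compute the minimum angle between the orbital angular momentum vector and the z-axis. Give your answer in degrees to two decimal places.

|L|² = l(l+1)ℏ² = 72ℏ², so |L| = 6√2 ℏ.
The smallest angle corresponds to the largest L_z, i.e. m_l = l = 8, giving L_z = 8ℏ.
cos θ_min = 8/√72, so θ_min ≈ 19.47°.

θ_min ≈ 19.47°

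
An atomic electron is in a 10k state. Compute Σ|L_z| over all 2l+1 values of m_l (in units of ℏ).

Σ|L_z| = 56 ℏ

The 10k subshell has l = 7.
The allowed m_l values are -7, -6, -5, -4, -3, -2, -1, 0, 1, 2, 3, 4, 5, 6, 7.
Σ|m_l| = 2(1+2+…+7) = 56.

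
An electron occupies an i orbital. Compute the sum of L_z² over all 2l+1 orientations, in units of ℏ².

Σ(L_z)² = 182 ℏ²

For an i orbital, l = 6.
m_l runs from −6 to 6, i.e. {-6, -5, -4, -3, -2, -1, 0, 1, 2, 3, 4, 5, 6}.
Σ m_l² = l(l+1)(2l+1)/3 = 6·7·13/3 = 182.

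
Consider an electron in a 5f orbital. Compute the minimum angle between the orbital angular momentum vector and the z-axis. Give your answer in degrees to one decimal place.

θ_min ≈ 30.0°

5f means n = 5, l = 3.
|L| = √(l(l+1)) ℏ = 2√3 ℏ.
The smallest angle corresponds to the largest L_z, i.e. m_l = l = 3, giving L_z = 3ℏ.
cos θ_min = 3/√12, so θ_min ≈ 30.0°.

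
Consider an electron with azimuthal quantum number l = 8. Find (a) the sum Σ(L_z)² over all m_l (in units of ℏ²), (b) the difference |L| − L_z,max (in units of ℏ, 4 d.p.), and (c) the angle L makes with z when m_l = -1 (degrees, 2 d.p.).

Σ m_l² = 408, so Σ(L_z)² = 408 ℏ².
|L| − L_z,max = (6√2 − 8)ℏ ≈ 0.4853ℏ.
For m_l = -1: cos θ = -1/√72, θ ≈ 96.77°.

Σ(L_z)² = 408 ℏ²; |L|−L_z,max ≈ 0.4853ℏ; θ(m_l=-1) ≈ 96.77°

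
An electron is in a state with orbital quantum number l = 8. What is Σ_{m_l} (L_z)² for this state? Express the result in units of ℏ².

The allowed m_l values are -8, -7, -6, -5, -4, -3, -2, -1, 0, 1, 2, 3, 4, 5, 6, 7, 8.
Summing m² from −8 to 8: Σ m_l² = 408.

Σ(L_z)² = 408 ℏ²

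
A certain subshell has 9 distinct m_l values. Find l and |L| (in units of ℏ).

l = 4, |L| = 2√5 ℏ ≈ 4.472ℏ

Since there are 2l+1 = 9 values of m_l, l = 4.
|L| = ℏ√(l(l+1)) = ℏ√(4·5) = 2√5 ℏ.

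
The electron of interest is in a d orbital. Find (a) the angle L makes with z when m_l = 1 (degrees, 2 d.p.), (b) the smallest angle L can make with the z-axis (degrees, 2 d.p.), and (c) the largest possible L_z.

θ(m_l=1) ≈ 65.91°; θ_min ≈ 35.26°; L_z,max = 2ℏ

For a d orbital, l = 2.
For m_l = 1: cos θ = 1/√6, θ ≈ 65.91°.
cos θ_min = 2/√6, so θ_min ≈ 35.26°.
L_z,max = lℏ = 2ℏ.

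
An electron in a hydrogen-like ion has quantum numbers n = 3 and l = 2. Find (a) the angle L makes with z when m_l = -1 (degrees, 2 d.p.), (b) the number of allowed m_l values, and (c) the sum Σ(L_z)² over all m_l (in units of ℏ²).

For m_l = -1: cos θ = -1/√6, θ ≈ 114.09°.
There are 2l+1 = 5 values of m_l.
Σ m_l² = 10, so Σ(L_z)² = 10 ℏ².

θ(m_l=-1) ≈ 114.09°; 5 values; Σ(L_z)² = 10 ℏ²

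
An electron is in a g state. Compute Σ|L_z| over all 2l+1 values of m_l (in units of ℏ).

A g state has l = 4.
m_l runs from −4 to 4, i.e. {-4, -3, -2, -1, 0, 1, 2, 3, 4}.
Σ|m_l| = l(l+1) = 20.

Σ|L_z| = 20 ℏ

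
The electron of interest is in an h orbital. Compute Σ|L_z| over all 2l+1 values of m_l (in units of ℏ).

The letter h corresponds to l = 5.
The allowed m_l values are -5, -4, -3, -2, -1, 0, 1, 2, 3, 4, 5.
Σ|m_l| = 2(1+2+…+5) = 30.

Σ|L_z| = 30 ℏ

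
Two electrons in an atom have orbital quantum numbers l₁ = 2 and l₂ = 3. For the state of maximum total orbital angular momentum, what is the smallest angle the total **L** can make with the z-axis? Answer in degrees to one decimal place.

θ_min ≈ 24.1°

Angular momentum addition gives L = |l₁ − l₂|, …, l₁ + l₂.
L ∈ {1, 2, 3, 4, 5}.
The maximum is L = 5, with |L_tot| = ℏ√(5·6) = √30 ℏ.
The minimum angle with z is arccos(5/√30) ≈ 24.1°.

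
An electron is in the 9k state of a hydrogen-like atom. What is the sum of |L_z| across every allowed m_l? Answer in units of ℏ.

Σ|L_z| = 56 ℏ

The 9k subshell has l = 7.
The allowed m_l values are -7, -6, -5, -4, -3, -2, -1, 0, 1, 2, 3, 4, 5, 6, 7.
Σ|m_l| = 2(1+2+…+7) = 56.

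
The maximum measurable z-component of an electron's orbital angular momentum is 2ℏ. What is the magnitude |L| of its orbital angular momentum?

|L| = √6 ℏ ≈ 2.449ℏ

L_z,max = lℏ, so l = 2.
|L| = √(l(l+1)) ℏ = √6 ℏ.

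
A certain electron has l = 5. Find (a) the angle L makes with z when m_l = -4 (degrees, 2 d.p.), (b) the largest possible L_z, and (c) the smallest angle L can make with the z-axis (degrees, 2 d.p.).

θ(m_l=-4) ≈ 136.91°; L_z,max = 5ℏ; θ_min ≈ 24.09°

For m_l = -4: cos θ = -4/√30, θ ≈ 136.91°.
L_z,max = lℏ = 5ℏ.
cos θ_min = 5/√30, so θ_min ≈ 24.09°.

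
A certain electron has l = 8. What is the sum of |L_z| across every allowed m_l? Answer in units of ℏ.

m_l runs from −8 to 8, i.e. {-8, -7, -6, -5, -4, -3, -2, -1, 0, 1, 2, 3, 4, 5, 6, 7, 8}.
Σ|m_l| = 2·8(8+1)/2 = 72.

Σ|L_z| = 72 ℏ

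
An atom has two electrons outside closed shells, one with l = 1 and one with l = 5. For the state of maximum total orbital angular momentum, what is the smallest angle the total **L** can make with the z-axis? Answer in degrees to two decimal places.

By the triangle rule, |l₁ − l₂| ≤ L ≤ l₁ + l₂.
Allowed values: L = 4, 5, 6.
The maximum is L = 6, with |L_tot| = ℏ√(6·7) = √42 ℏ.
The minimum angle with z is arccos(6/√42) ≈ 22.21°.

θ_min ≈ 22.21°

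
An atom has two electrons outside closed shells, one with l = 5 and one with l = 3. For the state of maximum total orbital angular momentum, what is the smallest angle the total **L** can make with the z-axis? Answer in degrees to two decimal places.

L runs from |5 − 3| = 2 to 5 + 3 = 8.
L ∈ {2, 3, 4, 5, 6, 7, 8}.
The maximum is L = 8, with |L_tot| = ℏ√(8·9) = 6√2 ℏ.
The minimum angle with z is arccos(8/√72) ≈ 19.47°.

θ_min ≈ 19.47°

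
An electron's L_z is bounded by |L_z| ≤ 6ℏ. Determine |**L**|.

L_z,max = lℏ, so l = 6.
Then |L| = ℏ√(6·7) = √42 ℏ.

|L| = √42 ℏ ≈ 6.481ℏ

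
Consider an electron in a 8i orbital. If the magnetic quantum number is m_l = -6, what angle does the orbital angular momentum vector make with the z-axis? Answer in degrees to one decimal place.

θ ≈ 157.8°

8i means n = 8, l = 6.
|L| = √(l(l+1)) ℏ = √42 ℏ.
L_z = m_l ℏ = −6ℏ.
cos θ = L_z/|L| = -6/√42, so θ ≈ 157.8°.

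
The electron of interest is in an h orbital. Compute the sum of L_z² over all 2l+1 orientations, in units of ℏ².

The letter h corresponds to l = 5.
The allowed m_l values are -5, -4, -3, -2, -1, 0, 1, 2, 3, 4, 5.
Σ m_l² = 2·(1 + 4 + 9 + 16 + 25) = 110.

Σ(L_z)² = 110 ℏ²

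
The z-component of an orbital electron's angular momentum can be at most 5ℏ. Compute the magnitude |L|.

|L| = √30 ℏ ≈ 5.477ℏ

L_z,max = lℏ, so l = 5.
|L| = ℏ√(l(l+1)) = √30 ℏ.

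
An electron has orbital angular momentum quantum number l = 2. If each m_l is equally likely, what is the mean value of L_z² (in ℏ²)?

m_l runs from −2 to 2, i.e. {-2, -1, 0, 1, 2}.
⟨L_z²⟩ = ℏ²·(Σ m_l²)/(2l+1) = ℏ²·10/5 = 2ℏ².

⟨L_z²⟩ = 2 ℏ²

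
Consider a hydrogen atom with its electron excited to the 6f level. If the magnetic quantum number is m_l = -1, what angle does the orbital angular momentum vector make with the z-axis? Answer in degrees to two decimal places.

The 6f level has l = 3.
|L|² = l(l+1)ℏ² = 12ℏ², so |L| = 2√3 ℏ.
L_z = m_l ℏ = −1ℏ.
cos θ = L_z/|L| = -1/√12, so θ ≈ 106.78°.

θ ≈ 106.78°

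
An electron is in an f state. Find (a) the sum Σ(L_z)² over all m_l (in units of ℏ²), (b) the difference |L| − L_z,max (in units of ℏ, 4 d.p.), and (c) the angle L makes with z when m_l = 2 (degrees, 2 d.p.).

An f state has l = 3.
Σ m_l² = 28, so Σ(L_z)² = 28 ℏ².
|L| − L_z,max = (2√3 − 3)ℏ ≈ 0.4641ℏ.
For m_l = 2: cos θ = 2/√12, θ ≈ 54.74°.

Σ(L_z)² = 28 ℏ²; |L|−L_z,max ≈ 0.4641ℏ; θ(m_l=2) ≈ 54.74°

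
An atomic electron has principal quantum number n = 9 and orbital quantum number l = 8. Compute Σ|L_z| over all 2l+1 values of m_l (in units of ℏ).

Σ|L_z| = 72 ℏ

m_l ∈ {-8, -7, -6, -5, -4, -3, -2, -1, 0, 1, 2, 3, 4, 5, 6, 7, 8}.
Σ|m_l| = l(l+1) = 72.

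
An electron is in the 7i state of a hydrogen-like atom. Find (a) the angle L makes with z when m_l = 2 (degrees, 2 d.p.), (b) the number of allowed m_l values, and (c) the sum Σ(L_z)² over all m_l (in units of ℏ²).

θ(m_l=2) ≈ 72.02°; 13 values; Σ(L_z)² = 182 ℏ²

The 7i subshell has l = 6.
For m_l = 2: cos θ = 2/√42, θ ≈ 72.02°.
There are 2l+1 = 13 values of m_l.
Σ m_l² = 182, so Σ(L_z)² = 182 ℏ².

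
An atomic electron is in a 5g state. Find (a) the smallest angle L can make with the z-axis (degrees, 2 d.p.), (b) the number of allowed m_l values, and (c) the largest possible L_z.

θ_min ≈ 26.57°; 9 values; L_z,max = 4ℏ

For 5g, l = 4.
cos θ_min = 4/√20, so θ_min ≈ 26.57°.
There are 2l+1 = 9 values of m_l.
L_z,max = lℏ = 4ℏ.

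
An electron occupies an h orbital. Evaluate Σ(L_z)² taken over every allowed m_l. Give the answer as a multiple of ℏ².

An h state has l = 5.
The allowed m_l values are -5, -4, -3, -2, -1, 0, 1, 2, 3, 4, 5.
Σ m_l² = l(l+1)(2l+1)/3 = 5·6·11/3 = 110.

Σ(L_z)² = 110 ℏ²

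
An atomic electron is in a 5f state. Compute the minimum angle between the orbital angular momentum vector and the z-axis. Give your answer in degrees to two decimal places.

The 5f subshell has l = 3.
|L| = ℏ√(l(l+1)) = 2√3 ℏ.
The smallest angle corresponds to the largest L_z, i.e. m_l = l = 3, giving L_z = 3ℏ.
cos θ_min = 3/√12, so θ_min ≈ 30.00°.

θ_min ≈ 30.00°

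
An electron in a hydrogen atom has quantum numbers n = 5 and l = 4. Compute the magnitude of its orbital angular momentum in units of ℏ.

|L| = ℏ√(l(l+1)) = ℏ√(4·5) = 2√5 ℏ

|L| = 2√5 ℏ ≈ 4.472ℏ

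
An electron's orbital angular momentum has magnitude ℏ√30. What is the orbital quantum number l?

l = 5

Since |L|² = l(l+1)ℏ², l(l+1) = 30.
Solving: l = 5.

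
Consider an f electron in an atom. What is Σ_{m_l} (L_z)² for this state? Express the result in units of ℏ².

An f state has l = 3.
m_l runs from −3 to 3, i.e. {-3, -2, -1, 0, 1, 2, 3}.
Summing m² from −3 to 3: Σ m_l² = 28.

Σ(L_z)² = 28 ℏ²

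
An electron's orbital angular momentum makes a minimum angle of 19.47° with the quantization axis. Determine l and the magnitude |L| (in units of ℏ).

cos θ_min = l/√(l(l+1)) = √(l/(l+1)), so l/(l+1) = cos²(19.47°) = 0.8889.
Solving: l = 8.
Then |L| = ℏ√(8·9) = 6√2 ℏ.

l = 8, |L| = 6√2 ℏ ≈ 8.485ℏ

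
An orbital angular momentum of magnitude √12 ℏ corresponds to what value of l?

Since |L|² = l(l+1)ℏ², l(l+1) = 12.
l² + l − 12 = 0 ⇒ l = 3.

l = 3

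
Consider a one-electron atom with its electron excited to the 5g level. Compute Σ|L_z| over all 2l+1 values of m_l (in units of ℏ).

Σ|L_z| = 20 ℏ

The 5g level has l = 4.
m_l runs from −4 to 4, i.e. {-4, -3, -2, -1, 0, 1, 2, 3, 4}.
Σ|m_l| = 2(1+2+…+4) = 20.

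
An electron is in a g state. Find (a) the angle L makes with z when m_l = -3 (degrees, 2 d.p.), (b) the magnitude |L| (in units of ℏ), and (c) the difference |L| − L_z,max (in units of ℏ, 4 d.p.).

θ(m_l=-3) ≈ 132.13°; |L| = 2√5 ℏ ≈ 4.472ℏ; |L|−L_z,max ≈ 0.4721ℏ

For a g orbital, l = 4.
For m_l = -3: cos θ = -3/√20, θ ≈ 132.13°.
|L| = ℏ√(4·5) = 2√5 ℏ ≈ 4.472ℏ.
|L| − L_z,max = (2√5 − 4)ℏ ≈ 0.4721ℏ.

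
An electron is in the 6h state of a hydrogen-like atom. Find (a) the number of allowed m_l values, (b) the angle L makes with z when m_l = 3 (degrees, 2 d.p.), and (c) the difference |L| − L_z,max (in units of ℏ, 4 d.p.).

For 6h, l = 5.
There are 2l+1 = 11 values of m_l.
For m_l = 3: cos θ = 3/√30, θ ≈ 56.79°.
|L| − L_z,max = (√30 − 5)ℏ ≈ 0.4772ℏ.

11 values; θ(m_l=3) ≈ 56.79°; |L|−L_z,max ≈ 0.4772ℏ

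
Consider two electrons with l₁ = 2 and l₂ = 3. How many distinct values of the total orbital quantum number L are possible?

By the triangle rule, |l₁ − l₂| ≤ L ≤ l₁ + l₂.
L ∈ {1, 2, 3, 4, 5}.
That is 5 values.

5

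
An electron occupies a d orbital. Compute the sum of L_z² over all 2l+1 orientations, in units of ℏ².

Σ(L_z)² = 10 ℏ²

For a d orbital, l = 2.
m_l runs from −2 to 2, i.e. {-2, -1, 0, 1, 2}.
Σ m_l² = 2·(1 + 4) = 10.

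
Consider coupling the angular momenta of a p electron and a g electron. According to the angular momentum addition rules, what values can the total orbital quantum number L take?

By the triangle rule, |l₁ − l₂| ≤ L ≤ l₁ + l₂.
Allowed values: L = 3, 4, 5.

L = 3, 4, 5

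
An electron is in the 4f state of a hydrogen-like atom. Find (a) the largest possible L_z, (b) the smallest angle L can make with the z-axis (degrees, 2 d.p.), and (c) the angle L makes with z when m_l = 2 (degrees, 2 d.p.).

L_z,max = 3ℏ; θ_min ≈ 30.00°; θ(m_l=2) ≈ 54.74°

The 4f subshell has l = 3.
L_z,max = lℏ = 3ℏ.
cos θ_min = 3/√12, so θ_min ≈ 30.00°.
For m_l = 2: cos θ = 2/√12, θ ≈ 54.74°.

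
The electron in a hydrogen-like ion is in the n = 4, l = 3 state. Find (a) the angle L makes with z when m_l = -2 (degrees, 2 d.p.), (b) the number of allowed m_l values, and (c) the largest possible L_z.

θ(m_l=-2) ≈ 125.26°; 7 values; L_z,max = 3ℏ

For m_l = -2: cos θ = -2/√12, θ ≈ 125.26°.
There are 2l+1 = 7 values of m_l.
L_z,max = lℏ = 3ℏ.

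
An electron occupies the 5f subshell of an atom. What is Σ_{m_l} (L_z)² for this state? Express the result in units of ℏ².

The 5f subshell has l = 3.
m_l ∈ {-3, -2, -1, 0, 1, 2, 3}.
Summing m² from −3 to 3: Σ m_l² = 28.

Σ(L_z)² = 28 ℏ²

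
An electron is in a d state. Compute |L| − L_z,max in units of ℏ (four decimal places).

|L| − L_z,max ≈ 0.4495ℏ

For a d orbital, l = 2.
|L| = √6 ℏ ≈ 2.4495ℏ, while L_z,max = lℏ = 2ℏ.
The difference is (√6 − 2)ℏ ≈ 0.4495ℏ.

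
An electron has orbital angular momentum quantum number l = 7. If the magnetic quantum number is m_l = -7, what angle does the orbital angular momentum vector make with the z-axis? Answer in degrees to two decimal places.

θ ≈ 159.30°

|L| = ℏ√(l(l+1)) = 2√14 ℏ.
L_z = m_l ℏ = −7ℏ.
cos θ = L_z/|L| = -7/√56, so θ ≈ 159.30°.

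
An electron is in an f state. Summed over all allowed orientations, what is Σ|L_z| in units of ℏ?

For an f orbital, l = 3.
The allowed m_l values are -3, -2, -1, 0, 1, 2, 3.
Σ|m_l| = 2(1+2+…+3) = 12.

Σ|L_z| = 12 ℏ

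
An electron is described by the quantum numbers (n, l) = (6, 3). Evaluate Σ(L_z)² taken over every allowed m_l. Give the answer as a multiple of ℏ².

Σ(L_z)² = 28 ℏ²

m_l runs from −3 to 3, i.e. {-3, -2, -1, 0, 1, 2, 3}.
Summing m² from −3 to 3: Σ m_l² = 28.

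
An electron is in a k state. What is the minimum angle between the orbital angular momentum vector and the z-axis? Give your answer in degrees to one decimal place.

A k state has l = 7.
|L| = ℏ√(l(l+1)) = 2√14 ℏ.
The smallest angle corresponds to the largest L_z, i.e. m_l = l = 7, giving L_z = 7ℏ.
cos θ_min = 7/√56, so θ_min ≈ 20.7°.

θ_min ≈ 20.7°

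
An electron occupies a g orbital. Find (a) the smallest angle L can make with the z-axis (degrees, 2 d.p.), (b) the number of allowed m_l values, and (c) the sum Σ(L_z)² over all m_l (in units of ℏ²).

θ_min ≈ 26.57°; 9 values; Σ(L_z)² = 60 ℏ²

For a g orbital, l = 4.
cos θ_min = 4/√20, so θ_min ≈ 26.57°.
There are 2l+1 = 9 values of m_l.
Σ m_l² = 60, so Σ(L_z)² = 60 ℏ².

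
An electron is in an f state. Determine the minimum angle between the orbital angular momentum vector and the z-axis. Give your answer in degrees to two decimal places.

F corresponds to l = 3.
|L| = √(l(l+1)) ℏ = 2√3 ℏ.
The smallest angle corresponds to the largest L_z, i.e. m_l = l = 3, giving L_z = 3ℏ.
cos θ_min = 3/√12, so θ_min ≈ 30.00°.

θ_min ≈ 30.00°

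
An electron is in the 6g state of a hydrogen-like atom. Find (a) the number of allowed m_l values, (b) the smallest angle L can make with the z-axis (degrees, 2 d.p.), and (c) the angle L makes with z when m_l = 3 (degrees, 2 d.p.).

For 6g, l = 4.
There are 2l+1 = 9 values of m_l.
cos θ_min = 4/√20, so θ_min ≈ 26.57°.
For m_l = 3: cos θ = 3/√20, θ ≈ 47.87°.

9 values; θ_min ≈ 26.57°; θ(m_l=3) ≈ 47.87°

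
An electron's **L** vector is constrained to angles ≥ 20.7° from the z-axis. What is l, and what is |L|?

l = 7, |L| = 2√14 ℏ ≈ 7.483ℏ

cos²θ_min = l/(l+1) = 0.8751.
Thus l = 0.8751/(1 − 0.8751) ≈ 7.
Then |L| = ℏ√(7·8) = 2√14 ℏ.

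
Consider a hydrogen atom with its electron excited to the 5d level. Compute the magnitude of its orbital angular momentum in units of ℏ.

|L| = √6 ℏ ≈ 2.449ℏ

The 5d level has l = 2.
|L| = ℏ√(l(l+1)) = ℏ√(2·3) = √6 ℏ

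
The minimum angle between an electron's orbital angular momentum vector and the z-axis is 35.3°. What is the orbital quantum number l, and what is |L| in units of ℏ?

cos θ_min = l/√(l(l+1)) = √(l/(l+1)), so l/(l+1) = cos²(35.3°) = 0.6661.
Solving: l = 2.
Then |L| = ℏ√(2·3) = √6 ℏ.

l = 2, |L| = √6 ℏ ≈ 2.449ℏ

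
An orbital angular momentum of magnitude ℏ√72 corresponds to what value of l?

Since |L|² = l(l+1)ℏ², l(l+1) = 72.
The positive root is l = 8.

l = 8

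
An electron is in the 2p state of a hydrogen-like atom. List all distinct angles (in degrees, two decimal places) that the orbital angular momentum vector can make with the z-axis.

2p means n = 2, l = 1.
|L|² = l(l+1)ℏ² = 2ℏ², so |L| = √2 ℏ.
cos θ = m_l/√2 for each m_l ∈ {-1, 0, 1}.

θ ∈ {45.00°, 90.00°, 135.00°}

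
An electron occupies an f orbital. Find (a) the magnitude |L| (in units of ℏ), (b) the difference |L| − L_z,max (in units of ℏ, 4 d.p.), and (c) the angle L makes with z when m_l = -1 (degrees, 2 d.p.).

|L| = 2√3 ℏ ≈ 3.464ℏ; |L|−L_z,max ≈ 0.4641ℏ; θ(m_l=-1) ≈ 106.78°

For an f orbital, l = 3.
|L| = ℏ√(3·4) = 2√3 ℏ ≈ 3.464ℏ.
|L| − L_z,max = (2√3 − 3)ℏ ≈ 0.4641ℏ.
For m_l = -1: cos θ = -1/√12, θ ≈ 106.78°.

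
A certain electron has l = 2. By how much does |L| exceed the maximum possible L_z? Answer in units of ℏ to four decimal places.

|L| − L_z,max ≈ 0.4495ℏ

|L| = √6 ℏ ≈ 2.4495ℏ, while L_z,max = lℏ = 2ℏ.
The difference is (√6 − 2)ℏ ≈ 0.4495ℏ.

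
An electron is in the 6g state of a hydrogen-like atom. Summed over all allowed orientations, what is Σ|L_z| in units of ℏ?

6g means n = 6, l = 4.
m_l runs from −4 to 4, i.e. {-4, -3, -2, -1, 0, 1, 2, 3, 4}.
Σ|m_l| = l(l+1) = 20.

Σ|L_z| = 20 ℏ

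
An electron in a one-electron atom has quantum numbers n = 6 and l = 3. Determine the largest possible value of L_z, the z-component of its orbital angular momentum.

L_z = m_l ℏ with m_l ∈ {−3, …, 3}; the maximum is m_l = 3.

L_z,max = 3ℏ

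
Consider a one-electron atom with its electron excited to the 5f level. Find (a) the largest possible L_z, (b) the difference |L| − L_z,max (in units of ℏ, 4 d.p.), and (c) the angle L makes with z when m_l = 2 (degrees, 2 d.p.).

L_z,max = 3ℏ; |L|−L_z,max ≈ 0.4641ℏ; θ(m_l=2) ≈ 54.74°

The 5f level has l = 3.
L_z,max = lℏ = 3ℏ.
|L| − L_z,max = (2√3 − 3)ℏ ≈ 0.4641ℏ.
For m_l = 2: cos θ = 2/√12, θ ≈ 54.74°.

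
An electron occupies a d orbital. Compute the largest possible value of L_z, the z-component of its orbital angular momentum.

D corresponds to l = 2.
L_z = m_l ℏ with m_l ∈ {−2, …, 2}; the maximum is m_l = 2.

L_z,max = 2ℏ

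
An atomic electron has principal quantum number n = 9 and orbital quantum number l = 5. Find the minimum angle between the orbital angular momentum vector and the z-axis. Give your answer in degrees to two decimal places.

θ_min ≈ 24.09°

|L| = ℏ√(l(l+1)) = √30 ℏ.
The smallest angle corresponds to the largest L_z, i.e. m_l = l = 5, giving L_z = 5ℏ.
cos θ_min = 5/√30, so θ_min ≈ 24.09°.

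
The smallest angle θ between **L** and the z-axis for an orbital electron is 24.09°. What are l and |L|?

l = 5, |L| = √30 ℏ ≈ 5.477ℏ

cos θ_min = l/√(l(l+1)) = √(l/(l+1)), so l/(l+1) = cos²(24.09°) = 0.8334.
Thus l = 0.8334/(1 − 0.8334) ≈ 5.
Then |L| = ℏ√(5·6) = √30 ℏ.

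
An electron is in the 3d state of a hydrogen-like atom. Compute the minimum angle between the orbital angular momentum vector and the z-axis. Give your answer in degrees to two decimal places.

θ_min ≈ 35.26°

For 3d, l = 2.
|L|² = l(l+1)ℏ² = 6ℏ², so |L| = √6 ℏ.
The smallest angle corresponds to the largest L_z, i.e. m_l = l = 2, giving L_z = 2ℏ.
cos θ_min = 2/√6, so θ_min ≈ 35.26°.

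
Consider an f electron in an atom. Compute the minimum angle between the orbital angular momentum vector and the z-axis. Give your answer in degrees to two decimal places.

An f state has l = 3.
|L| = ℏ√(l(l+1)) = 2√3 ℏ.
The smallest angle corresponds to the largest L_z, i.e. m_l = l = 3, giving L_z = 3ℏ.
cos θ_min = 3/√12, so θ_min ≈ 30.00°.

θ_min ≈ 30.00°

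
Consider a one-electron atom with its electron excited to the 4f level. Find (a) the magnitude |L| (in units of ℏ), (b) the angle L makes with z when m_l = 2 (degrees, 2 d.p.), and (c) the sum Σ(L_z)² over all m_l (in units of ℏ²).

The 4f level has l = 3.
|L| = ℏ√(3·4) = 2√3 ℏ ≈ 3.464ℏ.
For m_l = 2: cos θ = 2/√12, θ ≈ 54.74°.
Σ m_l² = 28, so Σ(L_z)² = 28 ℏ².

|L| = 2√3 ℏ ≈ 3.464ℏ; θ(m_l=2) ≈ 54.74°; Σ(L_z)² = 28 ℏ²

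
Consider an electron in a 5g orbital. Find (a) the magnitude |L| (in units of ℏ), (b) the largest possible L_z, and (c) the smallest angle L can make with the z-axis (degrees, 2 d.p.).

|L| = 2√5 ℏ ≈ 4.472ℏ; L_z,max = 4ℏ; θ_min ≈ 26.57°

The 5g subshell has l = 4.
|L| = ℏ√(4·5) = 2√5 ℏ ≈ 4.472ℏ.
L_z,max = lℏ = 4ℏ.
cos θ_min = 4/√20, so θ_min ≈ 26.57°.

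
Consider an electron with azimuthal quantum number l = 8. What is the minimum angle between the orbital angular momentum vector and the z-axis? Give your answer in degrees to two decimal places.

|L|² = l(l+1)ℏ² = 72ℏ², so |L| = 6√2 ℏ.
The smallest angle corresponds to the largest L_z, i.e. m_l = l = 8, giving L_z = 8ℏ.
cos θ_min = 8/√72, so θ_min ≈ 19.47°.

θ_min ≈ 19.47°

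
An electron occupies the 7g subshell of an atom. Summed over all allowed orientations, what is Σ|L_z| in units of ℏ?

Σ|L_z| = 20 ℏ

The 7g subshell has l = 4.
m_l runs from −4 to 4, i.e. {-4, -3, -2, -1, 0, 1, 2, 3, 4}.
Σ|m_l| = 2(1+2+…+4) = 20.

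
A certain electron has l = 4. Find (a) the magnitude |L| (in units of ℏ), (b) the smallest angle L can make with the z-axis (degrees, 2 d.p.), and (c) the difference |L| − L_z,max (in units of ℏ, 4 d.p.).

|L| = ℏ√(4·5) = 2√5 ℏ ≈ 4.472ℏ.
cos θ_min = 4/√20, so θ_min ≈ 26.57°.
|L| − L_z,max = (2√5 − 4)ℏ ≈ 0.4721ℏ.

|L| = 2√5 ℏ ≈ 4.472ℏ; θ_min ≈ 26.57°; |L|−L_z,max ≈ 0.4721ℏ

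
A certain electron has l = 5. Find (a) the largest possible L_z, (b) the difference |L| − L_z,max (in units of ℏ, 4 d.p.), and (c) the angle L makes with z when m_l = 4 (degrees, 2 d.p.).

L_z,max = 5ℏ; |L|−L_z,max ≈ 0.4772ℏ; θ(m_l=4) ≈ 43.09°

L_z,max = lℏ = 5ℏ.
|L| − L_z,max = (√30 − 5)ℏ ≈ 0.4772ℏ.
For m_l = 4: cos θ = 4/√30, θ ≈ 43.09°.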